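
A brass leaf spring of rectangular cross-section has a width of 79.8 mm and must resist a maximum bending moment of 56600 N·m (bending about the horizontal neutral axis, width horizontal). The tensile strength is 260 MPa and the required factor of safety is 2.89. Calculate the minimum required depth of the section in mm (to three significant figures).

h = 217 mm

σ_allow = 260/2.89 = 89.97 MPa.
For a rectangular section σ = 6M/(bh²), so h² = 6M/(b σ_allow) = 6×5.6600×10^7/(79.8×89.97) = 47300 mm².
h = 217.5 mm.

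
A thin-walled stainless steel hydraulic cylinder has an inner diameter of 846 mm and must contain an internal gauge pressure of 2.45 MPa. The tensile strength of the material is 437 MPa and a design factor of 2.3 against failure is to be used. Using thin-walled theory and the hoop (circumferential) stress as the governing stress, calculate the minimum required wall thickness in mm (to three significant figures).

t = 5.45 mm

σ_allow = 437/2.3 = 190.0 MPa.
Hoop stress σ_h = pD/(2t), so t = pD/(2σ_allow) = 2.45×846/(2×190.0) = 5.454 mm.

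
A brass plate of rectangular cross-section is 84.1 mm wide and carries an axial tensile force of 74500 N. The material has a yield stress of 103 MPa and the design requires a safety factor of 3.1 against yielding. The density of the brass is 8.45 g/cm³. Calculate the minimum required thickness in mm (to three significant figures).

σ_allow = 103/3.1 = 33.23 MPa.
Required area A = F/σ_allow = 74500/33.23 = 2242 mm².
t = A/w = 2242/84.1 = 26.66 mm.

t = 26.7 mm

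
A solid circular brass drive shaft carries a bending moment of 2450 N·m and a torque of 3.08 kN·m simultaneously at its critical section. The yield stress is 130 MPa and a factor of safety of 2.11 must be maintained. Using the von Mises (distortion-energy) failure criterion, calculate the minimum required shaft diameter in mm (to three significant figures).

σ_allow = σ_y/n = 130/2.11 = 61.61 MPa.
For a solid shaft σ_b = 32M/(πd³) and τ = 16T/(πd³), so the von Mises stress is σ' = (16/πd³)·√(4M²+3T²).
√(4M²+3T²) = √(4×(2.450×10^6)² + 3×(3.080×10^6)²) = 7.244×10^6 N·mm.
d³ = 16×7.244×10^6/(π×61.61) = 598800 mm³.
d = 84.29 mm.

d = 84.3 mm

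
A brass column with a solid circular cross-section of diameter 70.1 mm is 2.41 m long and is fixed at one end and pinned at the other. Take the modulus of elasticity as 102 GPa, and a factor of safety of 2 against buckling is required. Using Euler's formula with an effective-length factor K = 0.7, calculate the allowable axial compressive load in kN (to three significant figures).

I = πd⁴/64 = π×70.1⁴/64 = 1.185×10^6 mm⁴.
Effective length L_e = KL = 0.7×2.41 m = 1687 mm.
Euler critical load P_cr = π²EI/L_e² = π²×102000×1.185×10^6/1687² = 419300 N.
P_allow = P_cr/n = 419300/2 = 209600 N.

P_allow = 210 kN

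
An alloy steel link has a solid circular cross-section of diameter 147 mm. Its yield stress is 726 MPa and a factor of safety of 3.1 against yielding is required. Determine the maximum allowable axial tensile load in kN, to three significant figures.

F_allow = 3970 kN

σ_allow = 726/3.1 = 234.2 MPa.
A = πd²/4 = π×147²/4 = 16970 mm².
F_allow = σ_allow × A = 234.2×16970 = 3.975×10^6 N.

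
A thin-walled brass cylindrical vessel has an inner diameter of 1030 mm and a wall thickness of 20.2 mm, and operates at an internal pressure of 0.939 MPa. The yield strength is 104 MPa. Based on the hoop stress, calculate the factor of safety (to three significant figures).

σ_h = pD/(2t) = 0.939×1030/(2×20.2) = 23.94 MPa.
n = 104/23.94 = 4.344.

n = 4.34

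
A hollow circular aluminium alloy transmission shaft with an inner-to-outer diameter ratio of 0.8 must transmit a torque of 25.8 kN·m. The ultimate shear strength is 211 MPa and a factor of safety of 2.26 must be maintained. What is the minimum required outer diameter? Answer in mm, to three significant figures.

τ_allow = 211/2.26 = 93.36 MPa.
For a hollow shaft τ = 16T/[πd_o³(1−k⁴)] with k = 0.8, so 1−k⁴ = 0.5904.
d_o³ = 16T/[π τ_allow (1−k⁴)] = 16×2.5800×10^7/(π×93.36×0.5904) = 2.384×10^6 mm³.
d_o = 133.6 mm.

d_o = 134 mm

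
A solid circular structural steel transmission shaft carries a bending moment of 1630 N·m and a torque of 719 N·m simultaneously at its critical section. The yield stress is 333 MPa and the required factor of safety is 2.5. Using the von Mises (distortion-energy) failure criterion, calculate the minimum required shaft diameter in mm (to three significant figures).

σ_allow = σ_y/n = 333/2.5 = 133.2 MPa.
For a solid shaft σ_b = 32M/(πd³) and τ = 16T/(πd³), so the von Mises stress is σ' = (16/πd³)·√(4M²+3T²).
√(4M²+3T²) = √(4×(1.630×10^6)² + 3×(719000)²) = 3.490×10^6 N·mm.
d³ = 16×3.490×10^6/(π×133.2) = 133400 mm³.
d = 51.10 mm.

d = 51.1 mm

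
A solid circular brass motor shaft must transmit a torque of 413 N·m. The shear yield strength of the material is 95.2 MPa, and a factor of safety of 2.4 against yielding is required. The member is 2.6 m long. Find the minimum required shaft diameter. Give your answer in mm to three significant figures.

Allowable shear stress τ_allow = 95.2/2.4 = 39.67 MPa.
For a solid shaft τ = 16T/(πd³), so d³ = 16T/(π τ_allow) = 16×413000/(π×39.67) = 53030 mm³.
d = (53030)^(1/3) = 37.57 mm.

d = 37.6 mm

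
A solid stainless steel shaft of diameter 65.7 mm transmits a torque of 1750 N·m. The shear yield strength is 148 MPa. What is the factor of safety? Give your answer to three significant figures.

n = 4.71

τ = 16T/(πd³) = 16×1750000/(π×65.7³) = 31.43 MPa.
n = τ_limit/τ = 148/31.43 = 4.709.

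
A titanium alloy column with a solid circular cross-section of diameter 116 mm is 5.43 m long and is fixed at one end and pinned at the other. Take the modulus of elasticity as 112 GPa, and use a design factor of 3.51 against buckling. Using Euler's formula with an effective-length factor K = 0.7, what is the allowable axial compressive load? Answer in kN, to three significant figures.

I = πd⁴/64 = π×116⁴/64 = 8.888×10^6 mm⁴.
Effective length L_e = KL = 0.7×5.43 m = 3801 mm.
Euler critical load P_cr = π²EI/L_e² = π²×112000×8.888×10^6/3801² = 680000 N.
P_allow = P_cr/n = 680000/3.51 = 193700 N.

P_allow = 194 kN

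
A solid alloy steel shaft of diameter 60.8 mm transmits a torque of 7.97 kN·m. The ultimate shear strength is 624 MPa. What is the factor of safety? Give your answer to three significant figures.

τ = 16T/(πd³) = 16×7970000/(π×60.8³) = 180.6 MPa.
n = τ_limit/τ = 624/180.6 = 3.455.

n = 3.46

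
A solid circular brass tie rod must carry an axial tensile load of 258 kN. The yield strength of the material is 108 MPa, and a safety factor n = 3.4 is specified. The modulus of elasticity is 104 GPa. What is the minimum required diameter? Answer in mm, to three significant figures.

d = 102 mm

Allowable stress σ_allow = 108/3.4 = 31.76 MPa.
Required area A = F/σ_allow = 258000/31.76 = 8122 mm².
A = πd²/4 → d = √(4A/π) = 101.7 mm.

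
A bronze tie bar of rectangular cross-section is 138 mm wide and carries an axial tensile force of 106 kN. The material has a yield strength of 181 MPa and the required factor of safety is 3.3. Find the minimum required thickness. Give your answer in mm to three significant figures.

σ_allow = 181/3.3 = 54.85 MPa.
Required area A = F/σ_allow = 106000/54.85 = 1933 mm².
t = A/w = 1933/138 = 14.00 mm.

t = 14.0 mm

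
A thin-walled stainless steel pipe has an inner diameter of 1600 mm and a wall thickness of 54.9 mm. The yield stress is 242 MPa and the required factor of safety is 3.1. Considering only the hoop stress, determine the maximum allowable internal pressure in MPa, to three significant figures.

p_allow = 5.36 MPa

σ_allow = 242/3.1 = 78.06 MPa.
σ_h = pD/(2t) → p_allow = 2σ_allow t/D = 2×78.06×54.9/1600 = 5.357 MPa.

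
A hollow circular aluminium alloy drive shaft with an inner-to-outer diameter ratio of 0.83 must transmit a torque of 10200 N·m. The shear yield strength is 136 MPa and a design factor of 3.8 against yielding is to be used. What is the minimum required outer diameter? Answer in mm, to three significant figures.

d_o = 140 mm

τ_allow = 136/3.8 = 35.79 MPa.
For a hollow shaft τ = 16T/[πd_o³(1−k⁴)] with k = 0.83, so 1−k⁴ = 0.5254.
d_o³ = 16T/[π τ_allow (1−k⁴)] = 16×1.0200×10^7/(π×35.79×0.5254) = 2.763×10^6 mm³.
d_o = 140.3 mm.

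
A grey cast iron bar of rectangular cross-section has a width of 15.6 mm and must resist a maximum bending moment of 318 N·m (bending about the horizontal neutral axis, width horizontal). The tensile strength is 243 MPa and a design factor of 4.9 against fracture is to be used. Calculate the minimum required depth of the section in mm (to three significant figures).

h = 49.7 mm

σ_allow = 243/4.9 = 49.59 MPa.
For a rectangular section σ = 6M/(bh²), so h² = 6M/(b σ_allow) = 6×318000/(15.6×49.59) = 2466 mm².
h = 49.66 mm.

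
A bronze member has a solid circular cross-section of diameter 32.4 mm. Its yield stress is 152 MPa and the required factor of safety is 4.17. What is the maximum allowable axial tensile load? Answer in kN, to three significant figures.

σ_allow = 152/4.17 = 36.45 MPa.
A = πd²/4 = π×32.4²/4 = 824.5 mm².
F_allow = σ_allow × A = 36.45×824.5 = 30050 N.

F_allow = 30.1 kN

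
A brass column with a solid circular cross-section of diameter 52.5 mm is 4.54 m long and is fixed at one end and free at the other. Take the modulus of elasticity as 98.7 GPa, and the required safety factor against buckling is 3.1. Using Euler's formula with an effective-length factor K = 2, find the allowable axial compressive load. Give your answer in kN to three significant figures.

I = πd⁴/64 = π×52.5⁴/64 = 372900 mm⁴.
Effective length L_e = KL = 2×4.54 m = 9080 mm.
Euler critical load P_cr = π²EI/L_e² = π²×98700×372900/9080² = 4406 N.
P_allow = P_cr/n = 4406/3.1 = 1421 N.

P_allow = 1.42 kN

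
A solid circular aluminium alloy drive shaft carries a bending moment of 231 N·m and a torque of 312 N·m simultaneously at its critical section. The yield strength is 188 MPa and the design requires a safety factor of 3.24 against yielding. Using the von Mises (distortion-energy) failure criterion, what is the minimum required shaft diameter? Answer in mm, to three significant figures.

σ_allow = σ_y/n = 188/3.24 = 58.02 MPa.
For a solid shaft σ_b = 32M/(πd³) and τ = 16T/(πd³), so the von Mises stress is σ' = (16/πd³)·√(4M²+3T²).
√(4M²+3T²) = √(4×(231000)² + 3×(312000)²) = 711000 N·mm.
d³ = 16×711000/(π×58.02) = 62400 mm³.
d = 39.66 mm.

d = 39.7 mm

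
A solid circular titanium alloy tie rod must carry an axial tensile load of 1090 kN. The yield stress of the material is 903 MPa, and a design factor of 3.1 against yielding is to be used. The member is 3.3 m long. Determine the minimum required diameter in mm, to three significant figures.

Allowable stress σ_allow = 903/3.1 = 291.3 MPa.
Required area A = F/σ_allow = 1090000/291.3 = 3742 mm².
A = πd²/4 → d = √(4A/π) = 69.02 mm.

d = 69.0 mm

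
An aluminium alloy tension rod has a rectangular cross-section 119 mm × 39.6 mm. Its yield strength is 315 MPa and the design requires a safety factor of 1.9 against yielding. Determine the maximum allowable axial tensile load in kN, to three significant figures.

σ_allow = 315/1.9 = 165.8 MPa.
A = 119×39.6 = 4712 mm².
F_allow = σ_allow × A = 165.8×4712 = 781300 N.

F_allow = 781 kN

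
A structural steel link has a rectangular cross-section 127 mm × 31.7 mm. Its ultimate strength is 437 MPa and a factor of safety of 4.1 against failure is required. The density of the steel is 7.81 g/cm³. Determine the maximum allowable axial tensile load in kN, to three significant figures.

σ_allow = 437/4.1 = 106.6 MPa.
A = 127×31.7 = 4026 mm².
F_allow = σ_allow × A = 106.6×4026 = 429100 N.

F_allow = 429 kN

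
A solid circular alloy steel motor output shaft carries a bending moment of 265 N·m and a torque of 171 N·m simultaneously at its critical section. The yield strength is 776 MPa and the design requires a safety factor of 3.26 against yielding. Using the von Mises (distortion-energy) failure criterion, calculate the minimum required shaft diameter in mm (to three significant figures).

σ_allow = σ_y/n = 776/3.26 = 238.0 MPa.
For a solid shaft σ_b = 32M/(πd³) and τ = 16T/(πd³), so the von Mises stress is σ' = (16/πd³)·√(4M²+3T²).
√(4M²+3T²) = √(4×(265000)² + 3×(171000)²) = 607100 N·mm.
d³ = 16×607100/(π×238.0) = 12990 mm³.
d = 23.51 mm.

d = 23.5 mm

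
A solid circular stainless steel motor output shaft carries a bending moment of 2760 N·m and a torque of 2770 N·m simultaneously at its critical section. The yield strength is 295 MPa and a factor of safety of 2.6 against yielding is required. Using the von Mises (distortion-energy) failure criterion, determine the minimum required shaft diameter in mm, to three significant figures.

d = 69.0 mm

σ_allow = σ_y/n = 295/2.6 = 113.5 MPa.
For a solid shaft σ_b = 32M/(πd³) and τ = 16T/(πd³), so the von Mises stress is σ' = (16/πd³)·√(4M²+3T²).
√(4M²+3T²) = √(4×(2.760×10^6)² + 3×(2.770×10^6)²) = 7.314×10^6 N·mm.
d³ = 16×7.314×10^6/(π×113.5) = 328300 mm³.
d = 68.98 mm.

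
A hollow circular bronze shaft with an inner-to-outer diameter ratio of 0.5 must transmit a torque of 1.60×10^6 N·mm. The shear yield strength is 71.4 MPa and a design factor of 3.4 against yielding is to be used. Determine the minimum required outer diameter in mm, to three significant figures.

d_o = 74.5 mm

τ_allow = 71.4/3.4 = 21.00 MPa.
For a hollow shaft τ = 16T/[πd_o³(1−k⁴)] with k = 0.5, so 1−k⁴ = 0.9375.
d_o³ = 16T/[π τ_allow (1−k⁴)] = 16×1600000/(π×21.00×0.9375) = 413900 mm³.
d_o = 74.52 mm.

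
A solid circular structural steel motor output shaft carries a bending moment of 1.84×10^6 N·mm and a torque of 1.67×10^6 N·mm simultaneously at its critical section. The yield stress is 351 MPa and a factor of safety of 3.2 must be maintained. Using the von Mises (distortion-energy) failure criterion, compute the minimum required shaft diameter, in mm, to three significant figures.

d = 60.1 mm

σ_allow = σ_y/n = 351/3.2 = 109.7 MPa.
For a solid shaft σ_b = 32M/(πd³) and τ = 16T/(πd³), so the von Mises stress is σ' = (16/πd³)·√(4M²+3T²).
√(4M²+3T²) = √(4×(1.840×10^6)² + 3×(1.670×10^6)²) = 4.681×10^6 N·mm.
d³ = 16×4.681×10^6/(π×109.7) = 217300 mm³.
d = 60.12 mm.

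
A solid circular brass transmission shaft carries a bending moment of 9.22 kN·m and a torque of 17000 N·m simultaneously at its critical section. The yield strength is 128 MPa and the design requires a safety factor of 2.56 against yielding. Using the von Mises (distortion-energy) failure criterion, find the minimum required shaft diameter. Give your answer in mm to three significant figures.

d = 152 mm

σ_allow = σ_y/n = 128/2.56 = 50.00 MPa.
For a solid shaft σ_b = 32M/(πd³) and τ = 16T/(πd³), so the von Mises stress is σ' = (16/πd³)·√(4M²+3T²).
√(4M²+3T²) = √(4×(9.220×10^6)² + 3×(1.700×10^7)²) = 3.474×10^7 N·mm.
d³ = 16×3.474×10^7/(π×50.00) = 3.539×10^6 mm³.
d = 152.4 mm.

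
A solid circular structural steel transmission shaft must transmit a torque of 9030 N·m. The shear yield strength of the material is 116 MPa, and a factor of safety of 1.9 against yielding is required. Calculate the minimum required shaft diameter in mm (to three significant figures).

Allowable shear stress τ_allow = 116/1.9 = 61.05 MPa.
For a solid shaft τ = 16T/(πd³), so d³ = 16T/(π τ_allow) = 16×9030000/(π×61.05) = 753300 mm³.
d = (753300)^(1/3) = 90.99 mm.

d = 91.0 mm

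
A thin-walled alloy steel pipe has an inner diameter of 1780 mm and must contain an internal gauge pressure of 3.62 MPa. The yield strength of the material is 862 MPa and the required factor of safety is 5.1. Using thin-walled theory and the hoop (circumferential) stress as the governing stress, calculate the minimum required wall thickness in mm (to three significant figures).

σ_allow = 862/5.1 = 169.0 MPa.
Hoop stress σ_h = pD/(2t), so t = pD/(2σ_allow) = 3.62×1780/(2×169.0) = 19.06 mm.

t = 19.1 mm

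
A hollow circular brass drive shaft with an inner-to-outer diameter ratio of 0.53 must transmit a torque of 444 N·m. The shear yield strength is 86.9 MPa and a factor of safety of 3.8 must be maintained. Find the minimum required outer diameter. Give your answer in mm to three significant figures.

d_o = 47.5 mm

τ_allow = 86.9/3.8 = 22.87 MPa.
For a hollow shaft τ = 16T/[πd_o³(1−k⁴)] with k = 0.53, so 1−k⁴ = 0.9211.
d_o³ = 16T/[π τ_allow (1−k⁴)] = 16×444000/(π×22.87×0.9211) = 107400 mm³.
d_o = 47.53 mm.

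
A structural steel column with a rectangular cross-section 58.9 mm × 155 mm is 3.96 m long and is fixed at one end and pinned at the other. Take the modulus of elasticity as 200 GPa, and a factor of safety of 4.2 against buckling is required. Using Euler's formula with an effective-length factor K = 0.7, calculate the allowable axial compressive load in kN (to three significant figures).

P_allow = 161 kN

Buckling occurs about the weak axis: I_min = h·b³/12 = 155×58.9³/12 = 2.639×10^6 mm⁴ (b = 58.9 mm is the smaller dimension).
Effective length L_e = KL = 0.7×3.96 m = 2772 mm.
Euler critical load P_cr = π²EI/L_e² = π²×200000×2.639×10^6/2772² = 678000 N.
P_allow = P_cr/n = 678000/4.2 = 161400 N.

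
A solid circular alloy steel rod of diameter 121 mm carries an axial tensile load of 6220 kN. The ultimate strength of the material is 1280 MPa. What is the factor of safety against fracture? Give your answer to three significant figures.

n = 2.37

A = πd²/4 = 11500 mm².
σ = F/A = 6220000/11500 = 540.9 MPa.
n = 1280/540.9 = 2.366.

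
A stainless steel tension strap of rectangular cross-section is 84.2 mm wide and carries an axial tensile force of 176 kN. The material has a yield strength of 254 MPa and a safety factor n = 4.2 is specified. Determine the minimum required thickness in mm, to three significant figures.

σ_allow = 254/4.2 = 60.48 MPa.
Required area A = F/σ_allow = 176000/60.48 = 2910 mm².
t = A/w = 2910/84.2 = 34.56 mm.

t = 34.6 mm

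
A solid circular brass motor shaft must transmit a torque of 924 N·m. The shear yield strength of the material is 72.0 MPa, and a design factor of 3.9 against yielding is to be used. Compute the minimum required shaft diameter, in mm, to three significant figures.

Allowable shear stress τ_allow = 72.0/3.9 = 18.46 MPa.
For a solid shaft τ = 16T/(πd³), so d³ = 16T/(π τ_allow) = 16×924000/(π×18.46) = 254900 mm³.
d = (254900)^(1/3) = 63.41 mm.

d = 63.4 mm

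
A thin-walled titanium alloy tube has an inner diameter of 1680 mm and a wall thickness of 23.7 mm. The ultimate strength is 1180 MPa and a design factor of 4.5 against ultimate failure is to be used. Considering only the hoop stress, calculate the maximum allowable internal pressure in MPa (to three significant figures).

σ_allow = 1180/4.5 = 262.2 MPa.
σ_h = pD/(2t) → p_allow = 2σ_allow t/D = 2×262.2×23.7/1680 = 7.398 MPa.

p_allow = 7.40 MPa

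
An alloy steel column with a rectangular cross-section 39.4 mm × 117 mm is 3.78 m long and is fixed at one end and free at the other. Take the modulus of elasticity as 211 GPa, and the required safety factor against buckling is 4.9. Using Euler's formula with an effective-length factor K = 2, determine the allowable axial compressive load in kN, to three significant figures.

Buckling occurs about the weak axis: I_min = h·b³/12 = 117×39.4³/12 = 596300 mm⁴ (b = 39.4 mm is the smaller dimension).
Effective length L_e = KL = 2×3.78 m = 7560 mm.
Euler critical load P_cr = π²EI/L_e² = π²×211000×596300/7560² = 21730 N.
P_allow = P_cr/n = 21730/4.9 = 4434 N.

P_allow = 4.43 kN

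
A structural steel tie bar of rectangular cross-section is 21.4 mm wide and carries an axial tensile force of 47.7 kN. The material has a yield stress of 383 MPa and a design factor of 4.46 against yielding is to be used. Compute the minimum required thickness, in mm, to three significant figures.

σ_allow = 383/4.46 = 85.87 MPa.
Required area A = F/σ_allow = 47700/85.87 = 555.5 mm².
t = A/w = 555.5/21.4 = 25.96 mm.

t = 26.0 mm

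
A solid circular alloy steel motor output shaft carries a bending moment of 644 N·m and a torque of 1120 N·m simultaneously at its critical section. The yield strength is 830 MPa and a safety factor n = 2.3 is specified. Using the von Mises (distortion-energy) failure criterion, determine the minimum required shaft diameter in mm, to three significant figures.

σ_allow = σ_y/n = 830/2.3 = 360.9 MPa.
For a solid shaft σ_b = 32M/(πd³) and τ = 16T/(πd³), so the von Mises stress is σ' = (16/πd³)·√(4M²+3T²).
√(4M²+3T²) = √(4×(644000)² + 3×(1.120×10^6)²) = 2.329×10^6 N·mm.
d³ = 16×2.329×10^6/(π×360.9) = 32860 mm³.
d = 32.03 mm.

d = 32.0 mm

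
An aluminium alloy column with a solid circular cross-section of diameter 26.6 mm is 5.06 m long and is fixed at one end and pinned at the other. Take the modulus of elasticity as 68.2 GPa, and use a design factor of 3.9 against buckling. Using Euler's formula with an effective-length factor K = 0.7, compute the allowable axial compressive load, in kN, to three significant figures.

P_allow = 0.338 kN

I = πd⁴/64 = π×26.6⁴/64 = 24580 mm⁴.
Effective length L_e = KL = 0.7×5.06 m = 3542 mm.
Euler critical load P_cr = π²EI/L_e² = π²×68200×24580/3542² = 1319 N.
P_allow = P_cr/n = 1319/3.9 = 338.1 N.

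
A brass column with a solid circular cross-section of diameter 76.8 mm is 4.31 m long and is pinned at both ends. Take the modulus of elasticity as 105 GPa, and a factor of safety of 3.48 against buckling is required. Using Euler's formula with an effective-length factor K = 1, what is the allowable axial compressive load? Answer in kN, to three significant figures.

I = πd⁴/64 = π×76.8⁴/64 = 1.708×10^6 mm⁴.
Effective length L_e = KL = 1×4.31 m = 4310 mm.
Euler critical load P_cr = π²EI/L_e² = π²×105000×1.708×10^6/4310² = 95270 N.
P_allow = P_cr/n = 95270/3.48 = 27380 N.

P_allow = 27.4 kN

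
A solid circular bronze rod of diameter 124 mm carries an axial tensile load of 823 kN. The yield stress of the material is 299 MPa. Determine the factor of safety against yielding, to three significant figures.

n = 4.39

A = πd²/4 = 12080 mm².
σ = F/A = 823000/12080 = 68.15 MPa.
n = 299/68.15 = 4.387.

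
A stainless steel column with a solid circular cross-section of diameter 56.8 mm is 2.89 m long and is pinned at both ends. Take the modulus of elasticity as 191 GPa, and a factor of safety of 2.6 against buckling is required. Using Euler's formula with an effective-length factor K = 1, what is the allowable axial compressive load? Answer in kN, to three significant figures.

P_allow = 44.4 kN

I = πd⁴/64 = π×56.8⁴/64 = 510900 mm⁴.
Effective length L_e = KL = 1×2.89 m = 2890 mm.
Euler critical load P_cr = π²EI/L_e² = π²×191000×510900/2890² = 115300 N.
P_allow = P_cr/n = 115300/2.6 = 44350 N.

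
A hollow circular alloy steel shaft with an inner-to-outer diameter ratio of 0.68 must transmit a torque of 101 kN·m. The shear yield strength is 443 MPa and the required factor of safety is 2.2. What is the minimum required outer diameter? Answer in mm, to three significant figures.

τ_allow = 443/2.2 = 201.4 MPa.
For a hollow shaft τ = 16T/[πd_o³(1−k⁴)] with k = 0.68, so 1−k⁴ = 0.7862.
d_o³ = 16T/[π τ_allow (1−k⁴)] = 16×1.0100×10^8/(π×201.4×0.7862) = 3.249×10^6 mm³.
d_o = 148.1 mm.

d_o = 148 mm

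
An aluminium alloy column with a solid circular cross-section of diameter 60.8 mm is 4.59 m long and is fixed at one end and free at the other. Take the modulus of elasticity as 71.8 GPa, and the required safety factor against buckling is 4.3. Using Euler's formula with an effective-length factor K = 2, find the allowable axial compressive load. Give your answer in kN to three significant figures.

I = πd⁴/64 = π×60.8⁴/64 = 670800 mm⁴.
Effective length L_e = KL = 2×4.59 m = 9180 mm.
Euler critical load P_cr = π²EI/L_e² = π²×71800×670800/9180² = 5641 N.
P_allow = P_cr/n = 5641/4.3 = 1312 N.

P_allow = 1.31 kN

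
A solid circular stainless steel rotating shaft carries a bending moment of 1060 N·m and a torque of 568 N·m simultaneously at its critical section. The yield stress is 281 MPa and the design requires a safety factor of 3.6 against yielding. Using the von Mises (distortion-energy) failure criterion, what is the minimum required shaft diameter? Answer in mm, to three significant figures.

σ_allow = σ_y/n = 281/3.6 = 78.06 MPa.
For a solid shaft σ_b = 32M/(πd³) and τ = 16T/(πd³), so the von Mises stress is σ' = (16/πd³)·√(4M²+3T²).
√(4M²+3T²) = √(4×(1.060×10^6)² + 3×(568000)²) = 2.337×10^6 N·mm.
d³ = 16×2.337×10^6/(π×78.06) = 152500 mm³.
d = 53.43 mm.

d = 53.4 mm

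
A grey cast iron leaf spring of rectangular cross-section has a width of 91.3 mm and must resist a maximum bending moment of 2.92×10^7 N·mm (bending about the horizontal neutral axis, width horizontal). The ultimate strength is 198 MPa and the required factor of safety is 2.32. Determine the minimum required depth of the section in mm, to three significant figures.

h = 150 mm

σ_allow = 198/2.32 = 85.34 MPa.
For a rectangular section σ = 6M/(bh²), so h² = 6M/(b σ_allow) = 6×2.9200×10^7/(91.3×85.34) = 22480 mm².
h = 149.9 mm.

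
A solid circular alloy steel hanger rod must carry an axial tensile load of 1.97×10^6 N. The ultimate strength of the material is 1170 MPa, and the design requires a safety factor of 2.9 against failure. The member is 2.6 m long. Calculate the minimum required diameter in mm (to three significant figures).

Allowable stress σ_allow = 1170/2.9 = 403.4 MPa.
Required area A = F/σ_allow = 1970000/403.4 = 4883 mm².
A = πd²/4 → d = √(4A/π) = 78.85 mm.

d = 78.8 mm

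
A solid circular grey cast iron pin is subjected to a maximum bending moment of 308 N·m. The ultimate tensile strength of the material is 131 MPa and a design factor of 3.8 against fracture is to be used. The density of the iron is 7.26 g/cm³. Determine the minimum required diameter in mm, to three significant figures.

σ_allow = 131/3.8 = 34.47 MPa.
For a solid circular section σ = 32M/(πd³), so d³ = 32M/(π σ_allow) = 32×308000/(π×34.47) = 91000 mm³.
d = 44.98 mm.

d = 45.0 mm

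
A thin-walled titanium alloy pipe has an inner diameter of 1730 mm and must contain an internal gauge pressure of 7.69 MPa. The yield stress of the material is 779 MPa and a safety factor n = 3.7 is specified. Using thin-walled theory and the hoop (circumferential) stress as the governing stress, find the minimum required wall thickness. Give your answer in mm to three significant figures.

σ_allow = 779/3.7 = 210.5 MPa.
Hoop stress σ_h = pD/(2t), so t = pD/(2σ_allow) = 7.69×1730/(2×210.5) = 31.59 mm.

t = 31.6 mm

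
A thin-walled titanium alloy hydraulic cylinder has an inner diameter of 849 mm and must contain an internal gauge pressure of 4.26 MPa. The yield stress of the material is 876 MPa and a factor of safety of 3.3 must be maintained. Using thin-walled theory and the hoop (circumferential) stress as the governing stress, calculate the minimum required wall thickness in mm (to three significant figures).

σ_allow = 876/3.3 = 265.5 MPa.
Hoop stress σ_h = pD/(2t), so t = pD/(2σ_allow) = 4.26×849/(2×265.5) = 6.812 mm.

t = 6.81 mm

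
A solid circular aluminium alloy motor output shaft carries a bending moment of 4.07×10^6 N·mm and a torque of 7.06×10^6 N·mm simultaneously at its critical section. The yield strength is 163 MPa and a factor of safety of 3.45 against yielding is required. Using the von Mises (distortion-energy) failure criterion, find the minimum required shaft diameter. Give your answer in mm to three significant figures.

σ_allow = σ_y/n = 163/3.45 = 47.25 MPa.
For a solid shaft σ_b = 32M/(πd³) and τ = 16T/(πd³), so the von Mises stress is σ' = (16/πd³)·√(4M²+3T²).
√(4M²+3T²) = √(4×(4.070×10^6)² + 3×(7.060×10^6)²) = 1.469×10^7 N·mm.
d³ = 16×1.469×10^7/(π×47.25) = 1.583×10^6 mm³.
d = 116.6 mm.

d = 117 mm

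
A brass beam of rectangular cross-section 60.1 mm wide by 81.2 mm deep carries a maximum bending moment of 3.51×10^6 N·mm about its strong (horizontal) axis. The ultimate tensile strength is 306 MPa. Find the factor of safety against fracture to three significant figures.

Section modulus S = bh²/6 = 60.1×81.2²/6 = 66040 mm³.
σ = M/S = 3510000/66040 = 53.15 MPa.
n = 306/53.15 = 5.758.

n = 5.76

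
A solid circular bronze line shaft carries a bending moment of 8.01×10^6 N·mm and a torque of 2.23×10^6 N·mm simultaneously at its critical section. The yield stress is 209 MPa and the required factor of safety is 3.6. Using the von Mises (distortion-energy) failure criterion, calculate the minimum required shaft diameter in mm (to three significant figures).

d = 113 mm

σ_allow = σ_y/n = 209/3.6 = 58.06 MPa.
For a solid shaft σ_b = 32M/(πd³) and τ = 16T/(πd³), so the von Mises stress is σ' = (16/πd³)·√(4M²+3T²).
√(4M²+3T²) = √(4×(8.010×10^6)² + 3×(2.230×10^6)²) = 1.648×10^7 N·mm.
d³ = 16×1.648×10^7/(π×58.06) = 1.446×10^6 mm³.
d = 113.1 mm.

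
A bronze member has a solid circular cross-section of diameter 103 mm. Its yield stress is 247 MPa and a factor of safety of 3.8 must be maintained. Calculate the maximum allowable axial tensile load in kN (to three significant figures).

σ_allow = 247/3.8 = 65.00 MPa.
A = πd²/4 = π×103²/4 = 8332 mm².
F_allow = σ_allow × A = 65.00×8332 = 541600 N.

F_allow = 542 kN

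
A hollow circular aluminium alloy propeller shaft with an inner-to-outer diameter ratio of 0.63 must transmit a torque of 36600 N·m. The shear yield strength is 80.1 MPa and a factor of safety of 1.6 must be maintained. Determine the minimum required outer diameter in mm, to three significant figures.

d_o = 164 mm

τ_allow = 80.1/1.6 = 50.06 MPa.
For a hollow shaft τ = 16T/[πd_o³(1−k⁴)] with k = 0.63, so 1−k⁴ = 0.8425.
d_o³ = 16T/[π τ_allow (1−k⁴)] = 16×3.6600×10^7/(π×50.06×0.8425) = 4.420×10^6 mm³.
d_o = 164.1 mm.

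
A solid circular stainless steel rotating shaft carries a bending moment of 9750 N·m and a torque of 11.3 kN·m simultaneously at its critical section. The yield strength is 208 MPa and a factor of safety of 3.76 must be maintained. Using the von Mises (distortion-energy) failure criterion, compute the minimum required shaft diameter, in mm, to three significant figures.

σ_allow = σ_y/n = 208/3.76 = 55.32 MPa.
For a solid shaft σ_b = 32M/(πd³) and τ = 16T/(πd³), so the von Mises stress is σ' = (16/πd³)·√(4M²+3T²).
√(4M²+3T²) = √(4×(9.750×10^6)² + 3×(1.130×10^7)²) = 2.763×10^7 N·mm.
d³ = 16×2.763×10^7/(π×55.32) = 2.544×10^6 mm³.
d = 136.5 mm.

d = 137 mm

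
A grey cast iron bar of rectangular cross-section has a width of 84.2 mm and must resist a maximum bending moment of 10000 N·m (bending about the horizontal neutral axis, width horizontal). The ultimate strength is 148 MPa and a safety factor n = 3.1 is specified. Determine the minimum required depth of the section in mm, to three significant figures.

h = 122 mm

σ_allow = 148/3.1 = 47.74 MPa.
For a rectangular section σ = 6M/(bh²), so h² = 6M/(b σ_allow) = 6×1.0000×10^7/(84.2×47.74) = 14930 mm².
h = 122.2 mm.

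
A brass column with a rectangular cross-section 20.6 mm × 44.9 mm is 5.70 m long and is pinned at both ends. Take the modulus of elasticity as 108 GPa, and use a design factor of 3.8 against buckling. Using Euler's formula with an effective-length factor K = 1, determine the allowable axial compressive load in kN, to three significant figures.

P_allow = 0.282 kN

Buckling occurs about the weak axis: I_min = h·b³/12 = 44.9×20.6³/12 = 32710 mm⁴ (b = 20.6 mm is the smaller dimension).
Effective length L_e = KL = 1×5.70 m = 5700 mm.
Euler critical load P_cr = π²EI/L_e² = π²×108000×32710/5700² = 1073 N.
P_allow = P_cr/n = 1073/3.8 = 282.4 N.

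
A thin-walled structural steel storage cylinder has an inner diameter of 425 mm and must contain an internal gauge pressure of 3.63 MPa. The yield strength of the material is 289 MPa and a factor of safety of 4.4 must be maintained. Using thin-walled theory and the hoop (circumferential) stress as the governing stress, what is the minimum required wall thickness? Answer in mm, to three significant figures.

σ_allow = 289/4.4 = 65.68 MPa.
Hoop stress σ_h = pD/(2t), so t = pD/(2σ_allow) = 3.63×425/(2×65.68) = 11.74 mm.

t = 11.7 mm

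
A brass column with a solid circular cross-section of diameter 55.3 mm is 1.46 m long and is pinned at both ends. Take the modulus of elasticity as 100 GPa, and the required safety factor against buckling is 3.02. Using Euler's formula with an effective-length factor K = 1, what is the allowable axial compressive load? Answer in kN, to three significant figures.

P_allow = 70.4 kN

I = πd⁴/64 = π×55.3⁴/64 = 459100 mm⁴.
Effective length L_e = KL = 1×1.46 m = 1460 mm.
Euler critical load P_cr = π²EI/L_e² = π²×100000×459100/1460² = 212600 N.
P_allow = P_cr/n = 212600/3.02 = 70380 N.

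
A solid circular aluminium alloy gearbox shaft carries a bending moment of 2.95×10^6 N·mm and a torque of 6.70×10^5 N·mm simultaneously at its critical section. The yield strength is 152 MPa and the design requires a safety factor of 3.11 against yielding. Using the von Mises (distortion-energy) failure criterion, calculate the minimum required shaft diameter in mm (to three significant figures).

σ_allow = σ_y/n = 152/3.11 = 48.87 MPa.
For a solid shaft σ_b = 32M/(πd³) and τ = 16T/(πd³), so the von Mises stress is σ' = (16/πd³)·√(4M²+3T²).
√(4M²+3T²) = √(4×(2.950×10^6)² + 3×(670000)²) = 6.013×10^6 N·mm.
d³ = 16×6.013×10^6/(π×48.87) = 626600 mm³.
d = 85.57 mm.

d = 85.6 mm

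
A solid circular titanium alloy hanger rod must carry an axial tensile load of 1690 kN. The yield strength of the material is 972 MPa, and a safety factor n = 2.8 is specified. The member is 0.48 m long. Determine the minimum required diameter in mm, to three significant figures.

Allowable stress σ_allow = 972/2.8 = 347.1 MPa.
Required area A = F/σ_allow = 1690000/347.1 = 4868 mm².
A = πd²/4 → d = √(4A/π) = 78.73 mm.

d = 78.7 mm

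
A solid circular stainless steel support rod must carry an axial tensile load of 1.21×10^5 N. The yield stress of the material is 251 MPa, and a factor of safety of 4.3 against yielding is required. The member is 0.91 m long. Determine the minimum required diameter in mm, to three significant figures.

d = 51.4 mm

Allowable stress σ_allow = 251/4.3 = 58.37 MPa.
Required area A = F/σ_allow = 121000/58.37 = 2073 mm².
A = πd²/4 → d = √(4A/π) = 51.37 mm.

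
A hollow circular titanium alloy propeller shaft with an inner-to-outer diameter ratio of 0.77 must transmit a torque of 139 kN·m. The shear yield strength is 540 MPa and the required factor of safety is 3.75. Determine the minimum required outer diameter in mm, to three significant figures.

d_o = 196 mm

τ_allow = 540/3.75 = 144.0 MPa.
For a hollow shaft τ = 16T/[πd_o³(1−k⁴)] with k = 0.77, so 1−k⁴ = 0.6485.
d_o³ = 16T/[π τ_allow (1−k⁴)] = 16×1.3900×10^8/(π×144.0×0.6485) = 7.581×10^6 mm³.
d_o = 196.4 mm.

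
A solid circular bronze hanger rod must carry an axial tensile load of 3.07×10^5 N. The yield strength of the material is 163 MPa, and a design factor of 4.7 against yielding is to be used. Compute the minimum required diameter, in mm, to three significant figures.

d = 106 mm

Allowable stress σ_allow = 163/4.7 = 34.68 MPa.
Required area A = F/σ_allow = 307000/34.68 = 8852 mm².
A = πd²/4 → d = √(4A/π) = 106.2 mm.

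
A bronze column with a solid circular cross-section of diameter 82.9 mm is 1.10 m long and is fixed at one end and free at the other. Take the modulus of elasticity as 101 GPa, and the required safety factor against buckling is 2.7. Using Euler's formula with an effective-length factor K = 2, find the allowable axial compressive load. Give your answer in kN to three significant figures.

I = πd⁴/64 = π×82.9⁴/64 = 2.318×10^6 mm⁴.
Effective length L_e = KL = 2×1.10 m = 2200 mm.
Euler critical load P_cr = π²EI/L_e² = π²×101000×2.318×10^6/2200² = 477500 N.
P_allow = P_cr/n = 477500/2.7 = 176800 N.

P_allow = 177 kN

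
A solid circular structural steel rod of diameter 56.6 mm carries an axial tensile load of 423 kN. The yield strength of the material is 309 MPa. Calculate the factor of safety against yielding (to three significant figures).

A = πd²/4 = 2516 mm².
σ = F/A = 423000/2516 = 168.1 MPa.
n = 309/168.1 = 1.838.

n = 1.84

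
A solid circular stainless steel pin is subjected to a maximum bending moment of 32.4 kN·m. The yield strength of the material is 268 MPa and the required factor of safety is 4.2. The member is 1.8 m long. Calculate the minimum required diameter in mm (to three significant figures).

d = 173 mm

σ_allow = 268/4.2 = 63.81 MPa.
For a solid circular section σ = 32M/(πd³), so d³ = 32M/(π σ_allow) = 32×3.2400×10^7/(π×63.81) = 5.172×10^6 mm³.
d = 172.9 mm.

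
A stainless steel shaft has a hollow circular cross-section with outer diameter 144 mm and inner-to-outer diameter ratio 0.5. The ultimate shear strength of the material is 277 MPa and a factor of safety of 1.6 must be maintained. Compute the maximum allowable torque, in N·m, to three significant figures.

T_allow = 95200 N·m

τ_allow = 277/1.6 = 173.1 MPa.
For a hollow shaft T_allow = τ_allow·πd_o³(1−k⁴)/16 with 1−k⁴ = 0.9375, so πd_o³(1−k⁴)/16 = 549700 mm³.
T_allow = 173.1×549700 = 9.516×10^7 N·mm = 95160 N·m.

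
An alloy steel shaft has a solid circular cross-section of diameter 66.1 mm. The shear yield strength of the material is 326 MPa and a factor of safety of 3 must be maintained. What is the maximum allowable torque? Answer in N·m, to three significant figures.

T_allow = 6160 N·m

τ_allow = 326/3 = 108.7 MPa.
For a solid shaft T_allow = τ_allow·πd³/16; πd³/16 = π×66.1³/16 = 56710 mm³.
T_allow = 108.7×56710 = 6.162×10^6 N·mm = 6162 N·m.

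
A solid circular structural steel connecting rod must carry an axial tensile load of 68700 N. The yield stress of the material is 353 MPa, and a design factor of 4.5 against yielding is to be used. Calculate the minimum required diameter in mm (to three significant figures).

Allowable stress σ_allow = 353/4.5 = 78.44 MPa.
Required area A = F/σ_allow = 68700/78.44 = 875.8 mm².
A = πd²/4 → d = √(4A/π) = 33.39 mm.

d = 33.4 mm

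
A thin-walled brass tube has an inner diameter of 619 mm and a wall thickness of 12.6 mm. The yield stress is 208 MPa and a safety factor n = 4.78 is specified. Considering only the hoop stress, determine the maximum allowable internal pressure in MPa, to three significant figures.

σ_allow = 208/4.78 = 43.51 MPa.
σ_h = pD/(2t) → p_allow = 2σ_allow t/D = 2×43.51×12.6/619 = 1.772 MPa.

p_allow = 1.77 MPa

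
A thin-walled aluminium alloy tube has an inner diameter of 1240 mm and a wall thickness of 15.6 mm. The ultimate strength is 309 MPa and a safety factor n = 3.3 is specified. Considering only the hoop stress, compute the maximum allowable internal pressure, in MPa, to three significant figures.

σ_allow = 309/3.3 = 93.64 MPa.
σ_h = pD/(2t) → p_allow = 2σ_allow t/D = 2×93.64×15.6/1240 = 2.356 MPa.

p_allow = 2.36 MPa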